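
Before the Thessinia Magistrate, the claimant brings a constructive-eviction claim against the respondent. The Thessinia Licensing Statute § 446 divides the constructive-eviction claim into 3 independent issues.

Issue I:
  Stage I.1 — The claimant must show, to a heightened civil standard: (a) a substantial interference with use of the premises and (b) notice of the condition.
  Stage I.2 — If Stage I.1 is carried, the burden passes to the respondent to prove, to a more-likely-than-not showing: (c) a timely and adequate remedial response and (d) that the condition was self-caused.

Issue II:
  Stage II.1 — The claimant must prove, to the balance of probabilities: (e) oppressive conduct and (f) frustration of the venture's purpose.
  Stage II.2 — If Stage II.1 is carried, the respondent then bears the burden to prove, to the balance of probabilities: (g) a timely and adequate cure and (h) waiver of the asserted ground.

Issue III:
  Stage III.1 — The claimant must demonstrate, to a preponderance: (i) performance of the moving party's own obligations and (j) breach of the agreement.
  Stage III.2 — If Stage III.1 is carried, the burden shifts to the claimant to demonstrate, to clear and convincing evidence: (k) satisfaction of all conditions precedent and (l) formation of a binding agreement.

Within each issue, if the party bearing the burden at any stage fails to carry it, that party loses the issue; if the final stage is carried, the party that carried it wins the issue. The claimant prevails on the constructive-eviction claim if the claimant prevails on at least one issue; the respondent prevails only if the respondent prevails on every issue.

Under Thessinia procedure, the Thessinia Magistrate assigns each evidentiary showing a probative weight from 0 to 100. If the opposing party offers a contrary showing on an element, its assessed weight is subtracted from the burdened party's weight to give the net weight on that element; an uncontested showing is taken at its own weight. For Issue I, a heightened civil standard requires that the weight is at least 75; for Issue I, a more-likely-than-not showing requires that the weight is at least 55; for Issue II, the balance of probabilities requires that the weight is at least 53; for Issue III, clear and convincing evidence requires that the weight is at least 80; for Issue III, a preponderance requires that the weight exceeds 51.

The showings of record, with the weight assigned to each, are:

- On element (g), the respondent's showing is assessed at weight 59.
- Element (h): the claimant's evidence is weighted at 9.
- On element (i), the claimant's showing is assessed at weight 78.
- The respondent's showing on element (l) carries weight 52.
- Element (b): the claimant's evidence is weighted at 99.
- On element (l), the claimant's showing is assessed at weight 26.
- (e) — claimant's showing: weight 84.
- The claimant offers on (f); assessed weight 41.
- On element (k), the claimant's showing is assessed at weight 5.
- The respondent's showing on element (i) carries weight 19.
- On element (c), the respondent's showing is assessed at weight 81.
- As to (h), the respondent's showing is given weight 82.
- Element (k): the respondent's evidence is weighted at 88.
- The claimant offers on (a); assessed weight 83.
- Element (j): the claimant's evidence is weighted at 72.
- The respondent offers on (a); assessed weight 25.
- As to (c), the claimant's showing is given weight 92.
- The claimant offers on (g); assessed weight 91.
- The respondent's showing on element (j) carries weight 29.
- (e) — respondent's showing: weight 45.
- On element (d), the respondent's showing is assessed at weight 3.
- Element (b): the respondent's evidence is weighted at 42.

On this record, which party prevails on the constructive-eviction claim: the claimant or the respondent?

— Issue I —
Stage I.1 (claimant, a heightened civil standard, weight is at least 75): (a) net 83−25=58 < 75 — fails; (b) net 99−42=57 < 75 — fails.
  Not every element is met, so the claimant fails to carry Stage I.1.
The respondent prevails on this issue.
— Issue II —
At Stage II.1 the claimant must meet the balance of probabilities (weight is at least 53): on (e) the weight is 84 less the opposing 45 gives net 39, which does not reach 53, so (e) does not meet the standard; on (f) the weight is 41, < 53, so (f) does not meet the standard.
  Not every element is met, so the claimant fails to carry Stage II.1.
So the respondent prevails on this issue.
— Issue III —
Stage III.1 — burden on claimant; standard: a preponderance (weight exceeds 51).
    (i): 78 − 19 = 59 > 51 [met]
    (j): 72 − 29 = 43 ≤ 51 [not met]
  Not every element is met, so the claimant fails to carry Stage III.1.
So the respondent prevails on this issue.
Per-issue: Issue I → respondent; Issue II → respondent; Issue III → respondent. The claimant must prevail on at least one issue; overall, the respondent prevails.

respondent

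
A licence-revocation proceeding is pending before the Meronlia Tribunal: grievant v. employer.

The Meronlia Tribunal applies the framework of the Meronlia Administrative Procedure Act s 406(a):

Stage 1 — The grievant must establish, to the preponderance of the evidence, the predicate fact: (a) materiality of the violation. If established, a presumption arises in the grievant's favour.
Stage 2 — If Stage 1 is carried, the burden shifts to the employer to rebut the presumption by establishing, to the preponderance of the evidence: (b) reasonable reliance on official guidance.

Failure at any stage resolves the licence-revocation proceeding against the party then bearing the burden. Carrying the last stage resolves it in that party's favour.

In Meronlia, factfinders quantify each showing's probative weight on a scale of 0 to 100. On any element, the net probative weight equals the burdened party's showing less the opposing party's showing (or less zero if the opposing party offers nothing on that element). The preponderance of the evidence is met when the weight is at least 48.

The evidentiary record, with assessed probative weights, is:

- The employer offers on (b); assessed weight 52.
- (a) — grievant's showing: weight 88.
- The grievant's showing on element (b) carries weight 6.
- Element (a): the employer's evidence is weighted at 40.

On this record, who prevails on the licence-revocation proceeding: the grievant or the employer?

grievant

At Stage 1 the grievant must meet the preponderance of the evidence (weight is at least 48): on (a) the weight is 88 less the opposing 40 gives net 48, ≥ 48, so (a) meets the standard.
  Stage 1 carried; the burden shifts to the employer.
At Stage 2 the employer must meet the preponderance of the evidence (weight is at least 48): on (b) the weight is 52 less the opposing 6 gives net 46, which does not reach 48, so (b) does not meet the standard.
  Not every element is met, so the employer fails to carry Stage 2.
The analysis ends at Stage 2; the grievant prevails.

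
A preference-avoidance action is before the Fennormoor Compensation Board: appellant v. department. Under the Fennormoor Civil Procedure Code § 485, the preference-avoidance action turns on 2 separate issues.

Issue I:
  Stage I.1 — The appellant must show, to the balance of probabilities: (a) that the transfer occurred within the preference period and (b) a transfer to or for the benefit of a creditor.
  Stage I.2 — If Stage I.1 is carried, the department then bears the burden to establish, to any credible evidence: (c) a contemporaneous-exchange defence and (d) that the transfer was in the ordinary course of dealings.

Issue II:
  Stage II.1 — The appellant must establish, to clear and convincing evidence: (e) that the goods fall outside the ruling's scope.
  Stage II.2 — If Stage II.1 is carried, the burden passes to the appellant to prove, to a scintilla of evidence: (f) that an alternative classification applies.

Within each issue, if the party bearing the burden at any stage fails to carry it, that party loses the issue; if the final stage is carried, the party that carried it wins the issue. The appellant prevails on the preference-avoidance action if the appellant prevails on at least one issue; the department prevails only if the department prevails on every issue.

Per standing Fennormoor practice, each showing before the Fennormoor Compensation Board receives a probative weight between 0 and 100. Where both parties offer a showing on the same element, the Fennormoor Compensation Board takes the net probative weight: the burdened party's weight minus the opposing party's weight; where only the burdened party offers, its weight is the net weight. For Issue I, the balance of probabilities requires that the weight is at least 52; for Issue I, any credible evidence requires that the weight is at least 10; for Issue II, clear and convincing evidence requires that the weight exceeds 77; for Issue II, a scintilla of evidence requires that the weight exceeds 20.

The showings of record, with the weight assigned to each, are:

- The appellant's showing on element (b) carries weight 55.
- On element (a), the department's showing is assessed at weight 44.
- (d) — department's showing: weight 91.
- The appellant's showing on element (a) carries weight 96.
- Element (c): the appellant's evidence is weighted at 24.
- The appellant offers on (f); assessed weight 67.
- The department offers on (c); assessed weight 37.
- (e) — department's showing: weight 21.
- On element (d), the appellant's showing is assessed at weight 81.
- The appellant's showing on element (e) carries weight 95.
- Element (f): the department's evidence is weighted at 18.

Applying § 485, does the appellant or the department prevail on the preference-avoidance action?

department

— Issue I —
At Stage I.1 the appellant must meet the balance of probabilities (weight is at least 52): on (a) the weight is 96 less the opposing 44 gives net 52, ≥ 52, so (a) meets the standard; on (b) the weight is 55, ≥ 52, so (b) meets the standard.
  The appellant carries Stage I.1; the department now bears the burden.
At Stage I.2 the department must meet any credible evidence (weight is at least 10): on (c) the weight is 37 less the opposing 24 gives net 13, which does reach 10, so (c) meets the standard; on (d) the weight is 91 less the opposing 81 gives net 10, which does reach 10, so (d) meets the standard.
  The department carries the last stage.
Every stage carried; the department prevails on this issue.
— Issue II —
Stage II.1 — burden on appellant; standard: clear and convincing evidence (weight exceeds 77).
    (e): 95 − 21 = 74 ≤ 77 [not met]
  Not every element is met, so the appellant fails to carry Stage II.1.
So the department prevails on this issue.
Per-issue: Issue I → department; Issue II → department. The appellant must prevail on at least one issue; overall, the department prevails.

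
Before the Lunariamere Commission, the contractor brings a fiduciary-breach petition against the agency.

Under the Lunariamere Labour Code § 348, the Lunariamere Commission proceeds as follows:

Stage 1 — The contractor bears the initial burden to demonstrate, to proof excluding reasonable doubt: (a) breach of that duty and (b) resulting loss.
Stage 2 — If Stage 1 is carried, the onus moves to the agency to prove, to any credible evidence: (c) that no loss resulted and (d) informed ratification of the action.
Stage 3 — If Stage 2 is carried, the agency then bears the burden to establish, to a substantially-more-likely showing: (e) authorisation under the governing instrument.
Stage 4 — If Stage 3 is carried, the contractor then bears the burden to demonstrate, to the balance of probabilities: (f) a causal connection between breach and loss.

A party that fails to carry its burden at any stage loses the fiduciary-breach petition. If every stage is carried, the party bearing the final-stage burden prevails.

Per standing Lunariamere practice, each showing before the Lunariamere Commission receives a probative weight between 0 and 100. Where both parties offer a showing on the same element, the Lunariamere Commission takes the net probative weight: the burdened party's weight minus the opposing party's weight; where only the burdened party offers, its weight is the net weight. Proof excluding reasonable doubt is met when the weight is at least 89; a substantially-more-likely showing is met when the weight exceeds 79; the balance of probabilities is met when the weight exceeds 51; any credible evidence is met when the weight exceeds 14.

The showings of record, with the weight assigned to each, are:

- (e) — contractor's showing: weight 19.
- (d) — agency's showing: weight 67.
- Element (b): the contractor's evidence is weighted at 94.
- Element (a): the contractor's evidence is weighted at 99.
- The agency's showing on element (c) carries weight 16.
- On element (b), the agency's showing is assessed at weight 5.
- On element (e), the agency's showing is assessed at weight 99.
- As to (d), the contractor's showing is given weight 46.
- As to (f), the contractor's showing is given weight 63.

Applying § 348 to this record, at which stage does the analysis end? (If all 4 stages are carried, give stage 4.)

stage 4

Stage 1 — burden on contractor; standard: proof excluding reasonable doubt (weight is at least 89).
    (a): 99 ≥ 89 [met]
    (b): 94 − 5 = 89 ≥ 89 [met]
  Stage 1 carried; the burden shifts to the agency.
Stage 2 — burden on agency; standard: any credible evidence (weight exceeds 14).
    (c): 16 > 14 [met]
    (d): 67 − 46 = 21 > 14 [met]
  Stage 2 is satisfied; the agency continues to bear the burden.
Stage 3 — burden on agency; standard: a substantially-more-likely showing (weight exceeds 79).
    (e): 99 − 19 = 80 > 79 [met]
  Stage 3 is satisfied; the onus moves to the contractor.
Stage 4 — burden on contractor; standard: the balance of probabilities (weight exceeds 51).
    (f): 63 > 51 [met]
  All elements met at the final stage.
With every stage satisfied, the contractor prevails.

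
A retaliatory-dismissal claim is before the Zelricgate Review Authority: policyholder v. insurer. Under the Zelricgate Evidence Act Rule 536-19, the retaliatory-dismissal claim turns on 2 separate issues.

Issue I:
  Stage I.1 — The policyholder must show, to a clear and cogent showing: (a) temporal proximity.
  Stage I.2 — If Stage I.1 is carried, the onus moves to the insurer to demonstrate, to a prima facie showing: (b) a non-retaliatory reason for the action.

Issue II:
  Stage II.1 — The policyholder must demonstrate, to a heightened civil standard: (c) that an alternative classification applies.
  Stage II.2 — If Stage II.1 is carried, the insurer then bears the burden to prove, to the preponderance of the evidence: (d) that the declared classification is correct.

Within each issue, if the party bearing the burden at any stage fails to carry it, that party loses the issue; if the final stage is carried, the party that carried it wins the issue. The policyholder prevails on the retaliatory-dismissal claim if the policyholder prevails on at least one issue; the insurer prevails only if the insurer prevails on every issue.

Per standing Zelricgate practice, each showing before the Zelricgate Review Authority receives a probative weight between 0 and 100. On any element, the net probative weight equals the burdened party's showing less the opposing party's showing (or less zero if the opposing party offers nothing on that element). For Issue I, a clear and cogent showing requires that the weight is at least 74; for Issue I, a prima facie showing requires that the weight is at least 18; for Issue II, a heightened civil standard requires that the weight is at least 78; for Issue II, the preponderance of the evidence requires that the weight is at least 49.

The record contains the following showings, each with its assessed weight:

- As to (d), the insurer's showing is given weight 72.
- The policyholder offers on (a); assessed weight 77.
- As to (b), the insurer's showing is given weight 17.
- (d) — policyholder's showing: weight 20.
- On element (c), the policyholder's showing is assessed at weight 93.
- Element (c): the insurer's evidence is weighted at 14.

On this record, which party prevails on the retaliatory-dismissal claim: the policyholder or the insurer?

policyholder

— Issue I —
Stage I.1 — burden on policyholder; standard: a clear and cogent showing (weight is at least 74).
    (a): 77 ≥ 74 [met]
  Stage I.1 is satisfied; the onus moves to the insurer.
Stage I.2 — burden on insurer; standard: a prima facie showing (weight is at least 18).
    (b): 17 < 18 [not met]
  Stage I.2 not carried; the insurer fails its burden.
So the policyholder prevails on this issue.
— Issue II —
Stage II.1 — burden on policyholder; standard: a heightened civil standard (weight is at least 78).
    (c): 93 − 14 = 79 ≥ 78 [met]
  Stage II.1 carried; the burden shifts to the insurer.
Stage II.2 — burden on insurer; standard: the preponderance of the evidence (weight is at least 49).
    (d): 72 − 20 = 52 ≥ 49 [met]
  Stage II.2 carried; the final stage is satisfied.
All stages carried — the insurer prevails on this issue.
Per-issue: Issue I → policyholder; Issue II → insurer. The policyholder must prevail on at least one issue; overall, the policyholder prevails.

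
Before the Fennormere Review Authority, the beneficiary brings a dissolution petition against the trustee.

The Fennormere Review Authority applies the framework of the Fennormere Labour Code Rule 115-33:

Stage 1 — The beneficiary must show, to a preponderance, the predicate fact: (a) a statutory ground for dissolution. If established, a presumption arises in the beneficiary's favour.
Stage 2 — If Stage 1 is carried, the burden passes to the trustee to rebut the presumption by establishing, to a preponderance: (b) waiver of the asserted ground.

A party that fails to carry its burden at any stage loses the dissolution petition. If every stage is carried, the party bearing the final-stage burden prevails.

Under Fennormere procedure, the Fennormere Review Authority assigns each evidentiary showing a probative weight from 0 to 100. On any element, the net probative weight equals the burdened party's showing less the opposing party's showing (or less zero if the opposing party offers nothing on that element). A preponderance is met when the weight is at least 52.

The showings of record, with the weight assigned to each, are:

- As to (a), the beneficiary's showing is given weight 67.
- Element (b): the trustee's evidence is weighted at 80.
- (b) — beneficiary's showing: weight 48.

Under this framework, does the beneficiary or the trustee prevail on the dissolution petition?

beneficiary

Stage 1 — burden on beneficiary; standard: a preponderance (weight is at least 52).
    (a): 67 ≥ 52 [met]
  Stage 1 is satisfied; the onus moves to the trustee.
Stage 2 — burden on trustee; standard: a preponderance (weight is at least 52).
    (b): 80 − 48 = 32 < 52 [not met]
  The trustee does not carry Stage 2.
The analysis ends at Stage 2; the beneficiary prevails.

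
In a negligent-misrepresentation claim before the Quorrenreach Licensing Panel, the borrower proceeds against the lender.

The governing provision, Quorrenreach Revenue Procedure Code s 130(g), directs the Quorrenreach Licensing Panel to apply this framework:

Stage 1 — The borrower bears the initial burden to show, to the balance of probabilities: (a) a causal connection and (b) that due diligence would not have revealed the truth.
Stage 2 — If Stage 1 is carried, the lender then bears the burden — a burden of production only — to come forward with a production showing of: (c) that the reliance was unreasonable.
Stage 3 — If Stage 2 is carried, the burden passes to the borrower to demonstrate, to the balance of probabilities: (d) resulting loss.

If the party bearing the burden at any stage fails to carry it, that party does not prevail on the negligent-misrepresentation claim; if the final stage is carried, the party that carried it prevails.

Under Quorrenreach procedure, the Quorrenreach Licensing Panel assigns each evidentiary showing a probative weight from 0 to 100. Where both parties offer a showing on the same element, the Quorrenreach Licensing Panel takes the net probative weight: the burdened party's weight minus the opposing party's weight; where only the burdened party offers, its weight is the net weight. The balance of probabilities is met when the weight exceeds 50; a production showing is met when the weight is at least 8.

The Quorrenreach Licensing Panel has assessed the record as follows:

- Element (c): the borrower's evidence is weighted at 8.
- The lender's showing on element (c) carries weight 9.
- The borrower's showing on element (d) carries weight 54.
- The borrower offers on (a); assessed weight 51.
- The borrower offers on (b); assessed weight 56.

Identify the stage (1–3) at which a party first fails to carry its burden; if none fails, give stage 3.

Stage 1 — burden on borrower; standard: the balance of probabilities (weight exceeds 50).
    (a): 51 > 50 [met]
    (b): 56 > 50 [met]
  Stage 1 carried; the burden shifts to the lender.
Stage 2 — burden on lender; standard: a production showing (weight is at least 8).
    (c): 9 − 8 = 1 < 8 [not met]
  Stage 2 not carried; the lender fails its burden.
The analysis ends at Stage 2; the borrower prevails.

stage 2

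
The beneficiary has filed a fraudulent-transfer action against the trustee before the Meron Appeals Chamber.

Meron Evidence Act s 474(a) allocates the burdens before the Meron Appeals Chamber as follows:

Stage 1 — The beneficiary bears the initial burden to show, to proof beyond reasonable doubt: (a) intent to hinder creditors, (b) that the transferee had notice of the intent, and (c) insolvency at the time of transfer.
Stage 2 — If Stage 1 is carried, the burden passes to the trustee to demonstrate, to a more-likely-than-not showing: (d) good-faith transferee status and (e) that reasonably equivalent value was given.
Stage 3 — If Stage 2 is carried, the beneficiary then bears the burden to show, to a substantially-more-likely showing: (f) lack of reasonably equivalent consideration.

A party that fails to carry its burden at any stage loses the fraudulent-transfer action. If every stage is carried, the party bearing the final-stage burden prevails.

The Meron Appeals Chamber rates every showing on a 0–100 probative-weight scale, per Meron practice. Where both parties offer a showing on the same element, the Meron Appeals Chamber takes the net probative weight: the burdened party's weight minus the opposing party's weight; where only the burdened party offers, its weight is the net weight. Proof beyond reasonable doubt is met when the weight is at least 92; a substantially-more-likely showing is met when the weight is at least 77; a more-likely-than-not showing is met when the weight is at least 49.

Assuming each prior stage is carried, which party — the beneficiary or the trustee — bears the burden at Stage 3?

Stage 3's rule assigns the burden to the beneficiary (to a substantially-more-likely showing).

beneficiary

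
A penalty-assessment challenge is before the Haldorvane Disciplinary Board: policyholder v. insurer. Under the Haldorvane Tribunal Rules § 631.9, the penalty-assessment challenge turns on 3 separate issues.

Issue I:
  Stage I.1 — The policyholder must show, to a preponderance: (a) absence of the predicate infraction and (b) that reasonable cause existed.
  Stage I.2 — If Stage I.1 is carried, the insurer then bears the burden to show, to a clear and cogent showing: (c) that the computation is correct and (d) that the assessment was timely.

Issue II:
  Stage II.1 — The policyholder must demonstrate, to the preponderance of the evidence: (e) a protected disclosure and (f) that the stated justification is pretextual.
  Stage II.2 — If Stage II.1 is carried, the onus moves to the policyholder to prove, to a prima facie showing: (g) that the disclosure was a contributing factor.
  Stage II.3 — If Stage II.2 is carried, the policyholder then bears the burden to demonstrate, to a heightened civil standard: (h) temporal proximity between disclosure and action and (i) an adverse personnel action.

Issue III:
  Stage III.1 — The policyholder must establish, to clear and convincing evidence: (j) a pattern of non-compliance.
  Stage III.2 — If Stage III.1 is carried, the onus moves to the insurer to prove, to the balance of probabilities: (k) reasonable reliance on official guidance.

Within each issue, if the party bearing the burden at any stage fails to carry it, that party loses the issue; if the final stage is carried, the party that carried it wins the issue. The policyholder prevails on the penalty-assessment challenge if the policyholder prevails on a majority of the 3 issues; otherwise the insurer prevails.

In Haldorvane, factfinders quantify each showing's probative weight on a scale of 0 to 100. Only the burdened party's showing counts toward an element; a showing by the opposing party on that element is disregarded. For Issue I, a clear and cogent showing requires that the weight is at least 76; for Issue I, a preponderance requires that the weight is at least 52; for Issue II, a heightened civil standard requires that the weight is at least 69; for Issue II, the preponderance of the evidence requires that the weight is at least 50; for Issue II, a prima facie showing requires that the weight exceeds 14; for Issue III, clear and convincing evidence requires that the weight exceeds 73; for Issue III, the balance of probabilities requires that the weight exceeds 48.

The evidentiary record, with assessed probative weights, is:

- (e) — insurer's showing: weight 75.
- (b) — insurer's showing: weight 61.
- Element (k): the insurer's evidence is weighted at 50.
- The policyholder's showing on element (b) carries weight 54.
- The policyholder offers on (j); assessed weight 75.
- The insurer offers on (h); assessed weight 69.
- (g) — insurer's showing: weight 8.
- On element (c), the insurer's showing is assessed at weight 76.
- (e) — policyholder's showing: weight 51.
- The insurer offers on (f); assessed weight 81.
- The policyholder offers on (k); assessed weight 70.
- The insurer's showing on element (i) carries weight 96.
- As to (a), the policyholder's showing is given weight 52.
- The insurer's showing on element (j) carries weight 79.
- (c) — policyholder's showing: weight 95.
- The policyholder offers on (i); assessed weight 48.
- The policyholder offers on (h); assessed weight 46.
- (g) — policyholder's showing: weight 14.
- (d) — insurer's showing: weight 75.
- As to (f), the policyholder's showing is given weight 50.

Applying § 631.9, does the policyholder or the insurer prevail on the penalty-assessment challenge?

insurer

— Issue I —
At Stage I.1 the policyholder must meet a preponderance (weight is at least 52): on (a) the weight is 52, which does reach 52, so (a) meets the standard; on (b) the weight is 54 (the insurer's 61 is given no effect), which does reach 52, so (b) meets the standard.
  The policyholder carries Stage I.1; the insurer now bears the burden.
At Stage I.2 the insurer must meet a clear and cogent showing (weight is at least 76): on (c) the weight is 76 (the policyholder's 95 is given no effect), which does reach 76, so (c) meets the standard; on (d) the weight is 75, < 76, so (d) does not meet the standard.
  Stage I.2 not carried; the insurer fails its burden.
The policyholder prevails on this issue.
— Issue II —
Stage II.1 (policyholder, the preponderance of the evidence, weight is at least 50): (e) 51 (insurer's 75 disregarded) ≥ 50 — meets; (f) 50 (insurer's 81 disregarded) ≥ 50 — meets.
  All elements met. The policyholder retains the burden for Stage II.2.
Stage II.2 (policyholder, a prima facie showing, weight exceeds 14): (g) 14 (insurer's 8 disregarded) ≤ 14 — fails.
  Stage II.2 not carried; the policyholder fails its burden.
So the insurer prevails on this issue.
— Issue III —
At Stage III.1 the policyholder must meet clear and convincing evidence (weight exceeds 73): on (j) the weight is 75 (the insurer's 79 is given no effect), > 73, so (j) meets the standard.
  All elements met. The burden passes to the insurer.
At Stage III.2 the insurer must meet the balance of probabilities (weight exceeds 48): on (k) the weight is 50 (the policyholder's 70 is given no effect), which does exceed 48, so (k) meets the standard.
  All elements met at the final stage.
All stages carried — the insurer prevails on this issue.
Per-issue: Issue I → policyholder; Issue II → insurer; Issue III → insurer. The policyholder must prevail on a majority of issues; overall, the insurer prevails.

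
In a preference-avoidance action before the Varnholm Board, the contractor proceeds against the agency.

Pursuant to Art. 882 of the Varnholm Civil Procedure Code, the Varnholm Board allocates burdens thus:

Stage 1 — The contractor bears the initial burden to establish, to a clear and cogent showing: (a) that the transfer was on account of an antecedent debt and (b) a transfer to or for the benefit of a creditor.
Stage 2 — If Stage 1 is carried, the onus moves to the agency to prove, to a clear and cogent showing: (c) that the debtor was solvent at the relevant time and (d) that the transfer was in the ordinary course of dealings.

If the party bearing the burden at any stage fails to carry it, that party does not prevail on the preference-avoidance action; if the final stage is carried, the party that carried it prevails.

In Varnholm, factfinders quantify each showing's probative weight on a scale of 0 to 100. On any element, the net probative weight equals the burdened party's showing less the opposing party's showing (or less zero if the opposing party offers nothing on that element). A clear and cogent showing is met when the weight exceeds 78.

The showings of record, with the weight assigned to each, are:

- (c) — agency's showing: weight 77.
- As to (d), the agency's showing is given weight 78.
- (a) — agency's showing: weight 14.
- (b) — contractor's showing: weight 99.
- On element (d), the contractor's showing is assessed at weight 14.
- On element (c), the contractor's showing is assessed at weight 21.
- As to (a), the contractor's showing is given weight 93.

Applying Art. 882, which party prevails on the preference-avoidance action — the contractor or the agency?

contractor

Stage 1 (contractor, a clear and cogent showing, weight exceeds 78): (a) net 93−14=79 > 78 — meets; (b) 99 > 78 — meets.
  Stage 1 carried; the burden shifts to the agency.
Stage 2 (agency, a clear and cogent showing, weight exceeds 78): (c) net 77−21=56 ≤ 78 — fails; (d) net 78−14=64 ≤ 78 — fails.
  Not every element is met, so the agency fails to carry Stage 2.
The analysis ends at Stage 2; the contractor prevails.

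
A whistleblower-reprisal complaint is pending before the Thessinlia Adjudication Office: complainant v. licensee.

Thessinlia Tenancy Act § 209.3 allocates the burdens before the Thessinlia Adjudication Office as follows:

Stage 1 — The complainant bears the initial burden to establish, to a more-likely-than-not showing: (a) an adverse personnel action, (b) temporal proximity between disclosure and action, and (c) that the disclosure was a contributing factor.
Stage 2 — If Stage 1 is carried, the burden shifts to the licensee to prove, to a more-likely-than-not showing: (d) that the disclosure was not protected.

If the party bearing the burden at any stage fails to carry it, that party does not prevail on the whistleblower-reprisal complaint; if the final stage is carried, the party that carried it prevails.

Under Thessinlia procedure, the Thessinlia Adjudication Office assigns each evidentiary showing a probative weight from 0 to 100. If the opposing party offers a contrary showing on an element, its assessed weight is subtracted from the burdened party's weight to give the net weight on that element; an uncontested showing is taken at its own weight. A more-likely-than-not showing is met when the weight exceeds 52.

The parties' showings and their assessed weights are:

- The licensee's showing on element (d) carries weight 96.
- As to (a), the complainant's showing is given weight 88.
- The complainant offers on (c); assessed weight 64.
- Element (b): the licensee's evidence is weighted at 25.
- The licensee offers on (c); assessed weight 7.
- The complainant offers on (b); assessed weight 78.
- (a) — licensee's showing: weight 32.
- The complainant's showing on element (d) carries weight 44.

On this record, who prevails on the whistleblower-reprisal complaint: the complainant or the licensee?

complainant

Stage 1 (complainant, a more-likely-than-not showing, weight exceeds 52): (a) net 88−32=56 > 52 — meets; (b) net 78−25=53 > 52 — meets; (c) net 64−7=57 > 52 — meets.
  Stage 1 is satisfied; the onus moves to the licensee.
Stage 2 (licensee, a more-likely-than-not showing, weight exceeds 52): (d) net 96−44=52 ≤ 52 — fails.
  Stage 2 not carried; the licensee fails its burden.
The analysis ends at Stage 2; the complainant prevails.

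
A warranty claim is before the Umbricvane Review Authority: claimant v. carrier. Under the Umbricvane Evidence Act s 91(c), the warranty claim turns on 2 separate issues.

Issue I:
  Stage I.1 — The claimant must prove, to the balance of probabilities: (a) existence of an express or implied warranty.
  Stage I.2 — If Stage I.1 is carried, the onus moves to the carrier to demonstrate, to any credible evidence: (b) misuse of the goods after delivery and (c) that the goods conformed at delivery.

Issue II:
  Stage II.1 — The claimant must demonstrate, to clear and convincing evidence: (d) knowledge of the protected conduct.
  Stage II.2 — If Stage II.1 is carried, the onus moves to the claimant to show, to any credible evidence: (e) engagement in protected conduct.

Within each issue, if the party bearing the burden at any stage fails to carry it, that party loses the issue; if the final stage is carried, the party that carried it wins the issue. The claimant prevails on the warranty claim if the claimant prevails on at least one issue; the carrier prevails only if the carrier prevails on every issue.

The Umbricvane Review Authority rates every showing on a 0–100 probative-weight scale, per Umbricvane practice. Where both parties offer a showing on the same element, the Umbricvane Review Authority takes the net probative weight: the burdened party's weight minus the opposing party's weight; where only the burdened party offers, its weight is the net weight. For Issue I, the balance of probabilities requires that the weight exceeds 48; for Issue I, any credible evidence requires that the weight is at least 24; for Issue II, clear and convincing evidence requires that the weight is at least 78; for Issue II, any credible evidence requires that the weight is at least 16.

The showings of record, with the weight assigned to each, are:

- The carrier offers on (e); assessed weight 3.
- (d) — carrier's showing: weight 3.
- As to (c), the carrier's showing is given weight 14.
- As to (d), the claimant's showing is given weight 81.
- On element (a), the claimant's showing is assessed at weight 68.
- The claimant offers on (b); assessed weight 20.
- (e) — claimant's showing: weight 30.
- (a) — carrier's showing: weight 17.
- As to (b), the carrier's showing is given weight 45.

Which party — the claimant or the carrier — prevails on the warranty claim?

claimant

— Issue I —
Stage I.1 — burden on claimant; standard: the balance of probabilities (weight exceeds 48).
    (a): 68 − 17 = 51 > 48 [met]
  The claimant carries Stage I.1; the carrier now bears the burden.
Stage I.2 — burden on carrier; standard: any credible evidence (weight is at least 24).
    (b): 45 − 20 = 25 ≥ 24 [met]
    (c): 14 < 24 [not met]
  The carrier does not carry Stage I.2.
The claimant prevails on this issue.
— Issue II —
At Stage II.1 the claimant must meet clear and convincing evidence (weight is at least 78): on (d) the weight is 81 less the opposing 3 gives net 78, which does reach 78, so (d) meets the standard.
  All elements met. The claimant retains the burden for Stage II.2.
At Stage II.2 the claimant must meet any credible evidence (weight is at least 16): on (e) the weight is 30 less the opposing 3 gives net 27, which does reach 16, so (e) meets the standard.
  All elements met at the final stage.
Every stage carried; the claimant prevails on this issue.
Per-issue: Issue I → claimant; Issue II → claimant. The claimant must prevail on at least one issue; overall, the claimant prevails.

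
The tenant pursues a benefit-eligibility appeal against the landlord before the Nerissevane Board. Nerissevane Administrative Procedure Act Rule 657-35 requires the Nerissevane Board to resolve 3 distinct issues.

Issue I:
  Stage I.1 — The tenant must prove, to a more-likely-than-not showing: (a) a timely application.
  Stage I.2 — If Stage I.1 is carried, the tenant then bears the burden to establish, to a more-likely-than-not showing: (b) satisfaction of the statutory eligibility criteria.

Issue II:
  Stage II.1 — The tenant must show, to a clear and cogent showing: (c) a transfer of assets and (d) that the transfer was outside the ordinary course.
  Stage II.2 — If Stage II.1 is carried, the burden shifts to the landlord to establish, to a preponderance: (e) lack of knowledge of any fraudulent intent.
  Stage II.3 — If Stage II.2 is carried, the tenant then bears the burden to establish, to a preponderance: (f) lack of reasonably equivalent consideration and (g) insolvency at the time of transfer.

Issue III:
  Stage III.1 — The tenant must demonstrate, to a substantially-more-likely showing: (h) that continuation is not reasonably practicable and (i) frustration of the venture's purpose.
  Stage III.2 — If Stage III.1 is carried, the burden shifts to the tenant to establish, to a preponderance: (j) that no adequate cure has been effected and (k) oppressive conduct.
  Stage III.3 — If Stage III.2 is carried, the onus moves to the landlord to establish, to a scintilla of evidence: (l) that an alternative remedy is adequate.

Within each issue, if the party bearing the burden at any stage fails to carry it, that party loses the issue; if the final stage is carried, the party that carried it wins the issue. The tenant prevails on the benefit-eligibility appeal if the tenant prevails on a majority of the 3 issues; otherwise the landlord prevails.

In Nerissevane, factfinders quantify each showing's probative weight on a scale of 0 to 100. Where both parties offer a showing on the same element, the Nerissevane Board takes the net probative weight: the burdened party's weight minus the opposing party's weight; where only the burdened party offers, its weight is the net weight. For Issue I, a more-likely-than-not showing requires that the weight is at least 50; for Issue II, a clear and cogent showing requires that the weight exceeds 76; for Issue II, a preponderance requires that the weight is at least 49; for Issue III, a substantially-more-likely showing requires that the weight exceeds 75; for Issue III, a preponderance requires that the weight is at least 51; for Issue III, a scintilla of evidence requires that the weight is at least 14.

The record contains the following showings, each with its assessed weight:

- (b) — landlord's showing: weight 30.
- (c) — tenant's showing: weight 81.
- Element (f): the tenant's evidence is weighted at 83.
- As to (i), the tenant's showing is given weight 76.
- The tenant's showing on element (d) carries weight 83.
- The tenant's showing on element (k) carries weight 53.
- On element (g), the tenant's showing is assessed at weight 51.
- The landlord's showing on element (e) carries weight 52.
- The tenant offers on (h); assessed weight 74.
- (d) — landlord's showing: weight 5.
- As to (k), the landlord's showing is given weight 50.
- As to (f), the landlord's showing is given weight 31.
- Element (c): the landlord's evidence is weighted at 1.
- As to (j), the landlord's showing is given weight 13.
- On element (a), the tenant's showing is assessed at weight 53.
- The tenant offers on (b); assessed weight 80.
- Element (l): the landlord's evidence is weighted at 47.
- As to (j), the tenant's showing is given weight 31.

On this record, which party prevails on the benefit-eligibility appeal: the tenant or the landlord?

tenant

— Issue I —
Stage I.1 — burden on tenant; standard: a more-likely-than-not showing (weight is at least 50).
    (a): 53 ≥ 50 [met]
  Stage I.1 carried; the burden remains with the tenant.
Stage I.2 — burden on tenant; standard: a more-likely-than-not showing (weight is at least 50).
    (b): 80 − 30 = 50 ≥ 50 [met]
  All elements met at the final stage.
All stages carried — the tenant prevails on this issue.
— Issue II —
Stage II.1 — burden on tenant; standard: a clear and cogent showing (weight exceeds 76).
    (c): 81 − 1 = 80 > 76 [met]
    (d): 83 − 5 = 78 > 76 [met]
  All elements met. The burden passes to the landlord.
Stage II.2 — burden on landlord; standard: a preponderance (weight is at least 49).
    (e): 52 ≥ 49 [met]
  Stage II.2 is satisfied; the onus moves to the tenant.
Stage II.3 — burden on tenant; standard: a preponderance (weight is at least 49).
    (f): 83 − 31 = 52 ≥ 49 [met]
    (g): 51 ≥ 49 [met]
  All elements met at the final stage.
All stages carried — the tenant prevails on this issue.
— Issue III —
Stage III.1 (tenant, a substantially-more-likely showing, weight exceeds 75): (h) 74 ≤ 75 — fails; (i) 76 > 75 — meets.
  The tenant does not carry Stage III.1.
The analysis ends at Stage III.1; the landlord prevails on this issue.
Per-issue: Issue I → tenant; Issue II → tenant; Issue III → landlord. The tenant must prevail on a majority of issues; overall, the tenant prevails.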